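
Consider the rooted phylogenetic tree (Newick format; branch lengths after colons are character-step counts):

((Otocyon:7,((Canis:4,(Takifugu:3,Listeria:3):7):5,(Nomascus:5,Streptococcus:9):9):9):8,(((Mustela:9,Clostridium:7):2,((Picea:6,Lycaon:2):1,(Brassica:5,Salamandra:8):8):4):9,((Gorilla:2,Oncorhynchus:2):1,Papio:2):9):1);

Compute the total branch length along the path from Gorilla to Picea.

32

The path runs Gorilla → … → MRCA → … → Picea; the MRCA is the node subtending (((Mustela,Clostridium),((Picea,Lycaon),(Brassica,Salamandra))),((Gorilla,Oncorhynchus),Papio)).
Branch lengths along that path: 2 + 1 + 9 + 9 + 4 + 1 + 6 = 32.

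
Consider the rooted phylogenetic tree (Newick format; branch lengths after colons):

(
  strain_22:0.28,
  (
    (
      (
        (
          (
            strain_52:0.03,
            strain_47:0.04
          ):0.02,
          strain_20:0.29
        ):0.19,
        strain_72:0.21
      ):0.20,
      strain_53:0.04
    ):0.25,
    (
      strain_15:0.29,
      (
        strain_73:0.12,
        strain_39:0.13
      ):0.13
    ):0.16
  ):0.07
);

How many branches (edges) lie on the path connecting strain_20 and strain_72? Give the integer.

The MRCA of strain_20 and strain_72 is the node subtending (((strain_52,strain_47),strain_20),strain_72).
From strain_20 up to that node: 2 branches. From strain_72 up to the same node: 1 branch. Total: 2 + 1 = 3.

3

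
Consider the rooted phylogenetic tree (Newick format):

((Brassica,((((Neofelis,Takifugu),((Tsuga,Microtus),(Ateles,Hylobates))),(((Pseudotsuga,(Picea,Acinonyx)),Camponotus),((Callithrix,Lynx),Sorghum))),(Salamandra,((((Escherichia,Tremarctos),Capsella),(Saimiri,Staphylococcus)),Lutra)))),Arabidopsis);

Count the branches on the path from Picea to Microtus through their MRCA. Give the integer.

9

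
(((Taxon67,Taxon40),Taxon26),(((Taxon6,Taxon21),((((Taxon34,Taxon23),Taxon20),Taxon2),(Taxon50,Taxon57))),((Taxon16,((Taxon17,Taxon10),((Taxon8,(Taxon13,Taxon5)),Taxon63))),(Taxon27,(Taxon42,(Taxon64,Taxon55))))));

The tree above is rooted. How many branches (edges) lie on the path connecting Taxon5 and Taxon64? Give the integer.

The MRCA of Taxon5 and Taxon64 is the node subtending ((Taxon16,((Taxon17,Taxon10),((Taxon8,(Taxon13,Taxon5)),Taxon63))),(Taxon27,(Taxon42,(Taxon64,Taxon55)))).
From Taxon5 up to that node: 6 branches. From Taxon64 up to the same node: 4 branches. Total: 6 + 4 = 10.

10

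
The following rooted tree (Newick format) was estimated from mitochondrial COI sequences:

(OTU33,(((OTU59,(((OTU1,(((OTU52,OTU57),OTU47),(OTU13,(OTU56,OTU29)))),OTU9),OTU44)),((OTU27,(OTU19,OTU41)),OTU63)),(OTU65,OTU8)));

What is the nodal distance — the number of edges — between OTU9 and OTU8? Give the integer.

The MRCA of OTU9 and OTU8 is the node subtending (((OTU59,(((OTU1,(((OTU52,OTU57),OTU47),(OTU13,(OTU56,OTU29)))),OTU9),OTU44)),((OTU27,(OTU19,OTU41)),OTU63)),(OTU65,OTU8)).
From OTU9 up to that node: 5 branches. From OTU8 up to the same node: 2 branches. Total: 5 + 2 = 7.

7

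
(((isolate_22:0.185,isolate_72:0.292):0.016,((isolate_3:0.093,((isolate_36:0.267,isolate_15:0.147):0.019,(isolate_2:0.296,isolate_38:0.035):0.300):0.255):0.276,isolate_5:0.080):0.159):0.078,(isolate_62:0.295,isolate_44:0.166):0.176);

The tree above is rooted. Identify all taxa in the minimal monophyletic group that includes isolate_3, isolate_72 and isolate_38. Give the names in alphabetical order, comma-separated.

isolate_15, isolate_2, isolate_22, isolate_3, isolate_36, isolate_38, isolate_5, isolate_72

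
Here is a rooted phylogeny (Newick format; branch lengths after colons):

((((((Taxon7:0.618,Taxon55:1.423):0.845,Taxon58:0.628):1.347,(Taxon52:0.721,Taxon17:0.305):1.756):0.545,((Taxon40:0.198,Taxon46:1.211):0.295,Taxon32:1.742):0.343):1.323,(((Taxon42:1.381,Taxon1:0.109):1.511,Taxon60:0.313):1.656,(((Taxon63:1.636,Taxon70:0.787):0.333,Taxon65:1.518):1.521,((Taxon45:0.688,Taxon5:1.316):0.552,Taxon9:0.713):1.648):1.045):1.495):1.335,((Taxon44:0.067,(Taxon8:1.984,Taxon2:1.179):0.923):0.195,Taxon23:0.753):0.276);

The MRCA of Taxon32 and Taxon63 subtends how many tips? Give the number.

17

The MRCA of Taxon32 and Taxon63 is the node subtending (((((Taxon7,Taxon55),Taxon58),(Taxon52,Taxon17)),((Taxon40,Taxon46),Taxon32)),(((Taxon42,Taxon1),Taxon60),(((Taxon63,Taxon70),Taxon65),((Taxon45,Taxon5),Taxon9)))).
That clade contains 17 terminal taxa: Taxon1, Taxon17, Taxon32, Taxon40, Taxon42, Taxon45, Taxon46, Taxon5, Taxon52, Taxon55, Taxon58, Taxon60, Taxon63, Taxon65, Taxon7, Taxon70, Taxon9.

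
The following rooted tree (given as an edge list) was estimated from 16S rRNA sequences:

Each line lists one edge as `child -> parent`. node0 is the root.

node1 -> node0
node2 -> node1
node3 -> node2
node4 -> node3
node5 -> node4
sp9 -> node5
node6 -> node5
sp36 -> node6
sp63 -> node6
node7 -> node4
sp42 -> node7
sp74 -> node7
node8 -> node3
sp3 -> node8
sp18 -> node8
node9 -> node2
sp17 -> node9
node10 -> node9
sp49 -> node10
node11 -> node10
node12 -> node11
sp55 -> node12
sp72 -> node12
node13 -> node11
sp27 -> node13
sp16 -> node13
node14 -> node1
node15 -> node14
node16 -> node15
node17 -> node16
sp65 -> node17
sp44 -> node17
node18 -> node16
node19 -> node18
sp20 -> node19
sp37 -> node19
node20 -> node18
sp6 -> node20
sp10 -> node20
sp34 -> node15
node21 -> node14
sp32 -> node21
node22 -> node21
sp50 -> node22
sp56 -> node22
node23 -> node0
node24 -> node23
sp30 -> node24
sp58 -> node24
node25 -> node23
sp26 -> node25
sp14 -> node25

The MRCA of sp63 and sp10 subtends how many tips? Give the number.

23

The MRCA of sp63 and sp10 is the node subtending (((((sp9,(sp36,sp63)),(sp42,sp74)),(sp3,sp18)),(sp17,(sp49,((sp55,sp72),(sp27,sp16))))),((((sp65,sp44),((sp20,sp37),(sp6,sp10))),sp34),(sp32,(sp50,sp56)))).
That clade contains 23 terminal taxa: sp10, sp16, sp17, sp18, sp20, sp27, sp3, sp32, sp34, sp36, sp37, sp42, sp44, sp49, sp50, sp55, sp56, sp6, sp63, sp65, sp72, sp74, sp9.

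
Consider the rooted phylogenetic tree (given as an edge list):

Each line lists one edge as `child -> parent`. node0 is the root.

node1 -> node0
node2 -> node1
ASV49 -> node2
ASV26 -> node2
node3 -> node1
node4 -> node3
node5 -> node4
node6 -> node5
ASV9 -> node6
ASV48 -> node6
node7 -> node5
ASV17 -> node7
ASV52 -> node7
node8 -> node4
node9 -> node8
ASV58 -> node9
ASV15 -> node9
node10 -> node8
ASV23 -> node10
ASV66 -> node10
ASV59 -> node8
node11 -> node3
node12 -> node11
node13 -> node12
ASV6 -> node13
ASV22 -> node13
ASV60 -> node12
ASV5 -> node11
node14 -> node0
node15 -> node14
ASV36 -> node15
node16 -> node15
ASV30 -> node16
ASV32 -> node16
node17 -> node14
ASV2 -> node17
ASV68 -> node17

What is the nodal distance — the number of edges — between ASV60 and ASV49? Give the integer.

The MRCA of ASV60 and ASV49 is the node subtending ((ASV49,ASV26),((((ASV9,ASV48),(ASV17,ASV52)),((ASV58,ASV15),(ASV23,ASV66),ASV59)),(((ASV6,ASV22),ASV60),ASV5))).
From ASV60 up to that node: 4 branches. From ASV49 up to the same node: 2 branches. Total: 4 + 2 = 6.

6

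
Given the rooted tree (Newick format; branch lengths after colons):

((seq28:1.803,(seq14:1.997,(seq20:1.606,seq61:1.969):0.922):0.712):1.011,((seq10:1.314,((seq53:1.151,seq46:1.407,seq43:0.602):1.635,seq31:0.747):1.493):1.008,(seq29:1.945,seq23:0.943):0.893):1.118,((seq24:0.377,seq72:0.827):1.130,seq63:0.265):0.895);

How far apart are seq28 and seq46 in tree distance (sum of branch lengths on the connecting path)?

The path runs seq28 → … → MRCA → … → seq46; the MRCA is the root of the tree.
Branch lengths along that path: 1.803 + 1.011 + 1.118 + 1.008 + 1.493 + 1.635 + 1.407 = 9.475.

9.475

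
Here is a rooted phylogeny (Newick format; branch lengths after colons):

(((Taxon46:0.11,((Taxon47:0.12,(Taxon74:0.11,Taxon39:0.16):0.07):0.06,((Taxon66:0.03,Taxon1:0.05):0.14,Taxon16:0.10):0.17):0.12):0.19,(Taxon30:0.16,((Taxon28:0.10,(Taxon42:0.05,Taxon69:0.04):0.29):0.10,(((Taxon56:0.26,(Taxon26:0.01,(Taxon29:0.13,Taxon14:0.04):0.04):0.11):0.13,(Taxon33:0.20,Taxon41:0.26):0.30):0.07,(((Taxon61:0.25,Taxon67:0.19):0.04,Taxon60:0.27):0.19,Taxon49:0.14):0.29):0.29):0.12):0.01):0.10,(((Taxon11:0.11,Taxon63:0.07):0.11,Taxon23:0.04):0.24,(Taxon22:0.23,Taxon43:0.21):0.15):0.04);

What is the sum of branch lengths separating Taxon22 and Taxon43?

0.44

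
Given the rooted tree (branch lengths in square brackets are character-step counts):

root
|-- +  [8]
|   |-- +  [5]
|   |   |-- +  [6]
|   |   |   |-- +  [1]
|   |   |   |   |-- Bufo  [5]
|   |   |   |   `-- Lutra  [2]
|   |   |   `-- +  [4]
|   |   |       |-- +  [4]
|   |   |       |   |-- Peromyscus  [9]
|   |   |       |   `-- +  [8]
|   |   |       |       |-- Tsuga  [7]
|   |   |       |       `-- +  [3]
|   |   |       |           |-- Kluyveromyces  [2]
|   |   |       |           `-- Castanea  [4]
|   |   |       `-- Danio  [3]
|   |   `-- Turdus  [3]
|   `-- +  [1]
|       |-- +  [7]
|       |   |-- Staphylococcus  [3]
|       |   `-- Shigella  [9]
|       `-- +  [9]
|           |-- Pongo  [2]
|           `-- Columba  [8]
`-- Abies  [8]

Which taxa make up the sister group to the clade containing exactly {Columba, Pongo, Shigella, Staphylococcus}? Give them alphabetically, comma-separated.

The clade containing exactly {Columba, Pongo, Shigella, Staphylococcus} attaches to the tree at the node subtending ((((Bufo,Lutra),((Peromyscus,(Tsuga,(Kluyveromyces,Castanea))),Danio)),Turdus),((Staphylococcus,Shigella),(Pongo,Columba))).
The other lineage descending from that same node — the sister group — is (((Bufo,Lutra),((Peromyscus,(Tsuga,(Kluyveromyces,Castanea))),Danio)),Turdus); its 8 tips in alphabetical order are the answer.

Bufo, Castanea, Danio, Kluyveromyces, Lutra, Peromyscus, Tsuga, Turdus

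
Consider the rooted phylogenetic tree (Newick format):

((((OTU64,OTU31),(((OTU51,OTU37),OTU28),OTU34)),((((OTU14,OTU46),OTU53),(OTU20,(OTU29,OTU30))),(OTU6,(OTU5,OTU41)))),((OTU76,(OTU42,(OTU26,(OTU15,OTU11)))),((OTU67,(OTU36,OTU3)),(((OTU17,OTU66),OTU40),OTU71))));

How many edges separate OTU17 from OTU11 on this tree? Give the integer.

The MRCA of OTU17 and OTU11 is the node subtending ((OTU76,(OTU42,(OTU26,(OTU15,OTU11)))),((OTU67,(OTU36,OTU3)),(((OTU17,OTU66),OTU40),OTU71))).
From OTU17 up to that node: 5 branches. From OTU11 up to the same node: 5 branches. Total: 5 + 5 = 10.

10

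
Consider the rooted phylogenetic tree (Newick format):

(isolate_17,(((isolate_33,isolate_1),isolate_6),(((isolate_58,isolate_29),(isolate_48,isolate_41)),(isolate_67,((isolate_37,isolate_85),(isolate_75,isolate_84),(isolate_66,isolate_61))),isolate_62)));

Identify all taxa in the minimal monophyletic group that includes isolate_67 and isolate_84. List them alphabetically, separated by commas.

isolate_37, isolate_61, isolate_66, isolate_67, isolate_75, isolate_84, isolate_85

Tracing isolate_67: it sits inside (isolate_67,((isolate_37,isolate_85),(isolate_75,isolate_84),(isolate_66,isolate_61))).
Tracing isolate_84: it sits inside (isolate_75,isolate_84).
The smallest clade enclosing both is (isolate_67,((isolate_37,isolate_85),(isolate_75,isolate_84),(isolate_66,isolate_61))); the answer is its 7 terminal taxa in alphabetical order.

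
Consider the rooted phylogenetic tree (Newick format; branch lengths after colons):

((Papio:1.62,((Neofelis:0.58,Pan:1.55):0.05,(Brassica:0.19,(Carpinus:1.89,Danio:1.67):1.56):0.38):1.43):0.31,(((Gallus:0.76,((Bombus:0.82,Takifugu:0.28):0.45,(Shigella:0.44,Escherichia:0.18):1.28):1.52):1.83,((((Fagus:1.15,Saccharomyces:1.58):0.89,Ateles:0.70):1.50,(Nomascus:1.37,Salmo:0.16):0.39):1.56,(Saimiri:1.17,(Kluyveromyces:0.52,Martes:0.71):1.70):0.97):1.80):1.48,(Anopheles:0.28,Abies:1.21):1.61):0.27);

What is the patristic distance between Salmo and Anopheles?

The path runs Salmo → … → MRCA → … → Anopheles; the MRCA is the node subtending (((Gallus,((Bombus,Takifugu),(Shigella,Escherichia))),((((Fagus,Saccharomyces),Ateles),(Nomascus,Salmo)),(Saimiri,(Kluyveromyces,Martes)))),(Anopheles,Abies)).
Branch lengths along that path: 0.16 + 0.39 + 1.56 + 1.80 + 1.48 + 1.61 + 0.28 = 7.28.

7.28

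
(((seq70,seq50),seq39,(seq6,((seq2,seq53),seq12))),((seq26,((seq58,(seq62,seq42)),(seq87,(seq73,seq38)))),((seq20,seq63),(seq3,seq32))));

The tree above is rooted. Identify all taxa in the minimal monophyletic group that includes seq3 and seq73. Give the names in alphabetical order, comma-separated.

seq20, seq26, seq3, seq32, seq38, seq42, seq58, seq62, seq63, seq73, seq87

Tracing seq3: it sits inside (seq3,seq32).
Tracing seq73: it sits inside (seq73,seq38).
The smallest clade enclosing both is ((seq26,((seq58,(seq62,seq42)),(seq87,(seq73,seq38)))),((seq20,seq63),(seq3,seq32))); the answer is its 11 terminal taxa in alphabetical order.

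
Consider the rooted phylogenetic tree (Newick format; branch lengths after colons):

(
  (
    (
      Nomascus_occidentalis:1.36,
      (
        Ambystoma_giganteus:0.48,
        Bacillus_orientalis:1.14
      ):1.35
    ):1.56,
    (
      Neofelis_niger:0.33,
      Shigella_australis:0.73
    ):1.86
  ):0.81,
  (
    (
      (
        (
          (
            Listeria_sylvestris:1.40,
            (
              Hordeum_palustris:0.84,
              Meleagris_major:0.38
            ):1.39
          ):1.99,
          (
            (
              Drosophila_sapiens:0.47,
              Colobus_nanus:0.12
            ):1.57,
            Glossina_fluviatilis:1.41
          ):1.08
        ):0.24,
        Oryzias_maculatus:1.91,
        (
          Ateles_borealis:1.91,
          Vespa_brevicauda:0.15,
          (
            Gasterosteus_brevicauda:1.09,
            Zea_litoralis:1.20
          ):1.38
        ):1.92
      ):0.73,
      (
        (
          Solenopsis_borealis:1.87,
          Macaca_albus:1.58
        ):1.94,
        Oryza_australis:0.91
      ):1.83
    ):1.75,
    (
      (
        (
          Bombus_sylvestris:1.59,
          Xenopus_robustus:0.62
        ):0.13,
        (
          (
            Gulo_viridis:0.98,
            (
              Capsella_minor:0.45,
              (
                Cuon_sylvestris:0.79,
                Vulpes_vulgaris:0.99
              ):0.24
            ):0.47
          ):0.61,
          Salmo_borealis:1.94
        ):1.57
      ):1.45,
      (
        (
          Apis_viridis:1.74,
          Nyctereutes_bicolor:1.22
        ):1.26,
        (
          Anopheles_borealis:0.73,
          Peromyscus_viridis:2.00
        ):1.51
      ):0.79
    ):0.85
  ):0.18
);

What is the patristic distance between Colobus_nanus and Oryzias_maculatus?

The path runs Colobus_nanus → … → MRCA → … → Oryzias_maculatus; the MRCA is the node subtending (((Listeria_sylvestris,(Hordeum_palustris,Meleagris_major)),((Drosophila_sapiens,Colobus_nanus),Glossina_fluviatilis)),Oryzias_maculatus,(Ateles_borealis,Vespa_brevicauda,(Gasterosteus_brevicauda,Zea_litoralis))).
Branch lengths along that path: 0.12 + 1.57 + 1.08 + 0.24 + 1.91 = 4.92.

4.92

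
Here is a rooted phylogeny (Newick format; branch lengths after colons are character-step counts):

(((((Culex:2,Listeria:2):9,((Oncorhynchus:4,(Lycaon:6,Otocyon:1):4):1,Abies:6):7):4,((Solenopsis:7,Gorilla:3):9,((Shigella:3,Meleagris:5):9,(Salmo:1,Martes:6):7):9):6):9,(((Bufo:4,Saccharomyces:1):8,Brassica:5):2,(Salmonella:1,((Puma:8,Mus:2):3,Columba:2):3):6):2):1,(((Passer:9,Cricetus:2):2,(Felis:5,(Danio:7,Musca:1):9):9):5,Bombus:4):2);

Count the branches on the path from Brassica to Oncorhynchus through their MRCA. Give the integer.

8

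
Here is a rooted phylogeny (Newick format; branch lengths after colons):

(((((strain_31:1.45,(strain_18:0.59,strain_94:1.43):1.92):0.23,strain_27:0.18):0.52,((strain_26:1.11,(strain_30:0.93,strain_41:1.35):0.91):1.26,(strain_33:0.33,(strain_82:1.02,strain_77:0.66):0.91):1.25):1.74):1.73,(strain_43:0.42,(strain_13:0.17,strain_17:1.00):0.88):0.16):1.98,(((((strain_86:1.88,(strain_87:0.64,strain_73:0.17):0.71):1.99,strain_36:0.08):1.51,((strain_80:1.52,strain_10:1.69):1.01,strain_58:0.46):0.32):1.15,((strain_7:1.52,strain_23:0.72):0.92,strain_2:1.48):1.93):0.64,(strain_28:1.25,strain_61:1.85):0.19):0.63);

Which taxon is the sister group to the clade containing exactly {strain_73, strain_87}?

strain_86

The clade containing exactly {strain_73, strain_87} attaches to the tree at the node subtending (strain_86,(strain_87,strain_73)).
The other lineage descending from that same node — the sister group — is the single tip strain_86.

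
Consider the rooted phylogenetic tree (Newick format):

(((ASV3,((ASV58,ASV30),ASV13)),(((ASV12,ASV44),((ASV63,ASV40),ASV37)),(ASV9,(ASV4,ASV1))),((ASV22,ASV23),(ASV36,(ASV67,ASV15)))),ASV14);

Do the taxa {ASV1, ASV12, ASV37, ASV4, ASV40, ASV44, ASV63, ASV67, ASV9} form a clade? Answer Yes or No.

No

The MRCA of the listed taxa subtends ((ASV3,((ASV58,ASV30),ASV13)),(((ASV12,ASV44),((ASV63,ASV40),ASV37)),(ASV9,(ASV4,ASV1))),((ASV22,ASV23),(ASV36,(ASV67,ASV15)))).
That clade also contains ASV13, ASV15, ASV22, ASV23, ASV3, ASV30, ASV36, ASV58, which are not in the proposed group, so the group is not monophyletic.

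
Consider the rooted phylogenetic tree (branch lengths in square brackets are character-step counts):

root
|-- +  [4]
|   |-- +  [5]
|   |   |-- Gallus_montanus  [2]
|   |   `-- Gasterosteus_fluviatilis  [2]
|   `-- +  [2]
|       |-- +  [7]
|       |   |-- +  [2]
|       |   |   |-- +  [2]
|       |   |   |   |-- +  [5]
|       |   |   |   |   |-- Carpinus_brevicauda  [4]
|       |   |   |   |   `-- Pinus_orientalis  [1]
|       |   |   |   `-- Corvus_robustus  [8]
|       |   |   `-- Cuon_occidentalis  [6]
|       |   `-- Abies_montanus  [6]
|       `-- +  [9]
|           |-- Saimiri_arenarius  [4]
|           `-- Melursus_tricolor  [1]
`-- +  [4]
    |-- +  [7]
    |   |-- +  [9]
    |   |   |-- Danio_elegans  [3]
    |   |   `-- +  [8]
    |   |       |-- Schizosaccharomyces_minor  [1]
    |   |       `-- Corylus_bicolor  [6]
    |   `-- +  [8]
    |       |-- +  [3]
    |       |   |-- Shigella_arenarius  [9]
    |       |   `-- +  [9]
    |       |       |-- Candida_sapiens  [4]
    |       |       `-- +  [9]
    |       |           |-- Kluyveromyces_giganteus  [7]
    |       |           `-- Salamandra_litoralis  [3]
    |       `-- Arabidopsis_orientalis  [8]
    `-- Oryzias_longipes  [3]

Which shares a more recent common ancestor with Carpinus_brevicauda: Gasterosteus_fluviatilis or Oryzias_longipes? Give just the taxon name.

Gasterosteus_fluviatilis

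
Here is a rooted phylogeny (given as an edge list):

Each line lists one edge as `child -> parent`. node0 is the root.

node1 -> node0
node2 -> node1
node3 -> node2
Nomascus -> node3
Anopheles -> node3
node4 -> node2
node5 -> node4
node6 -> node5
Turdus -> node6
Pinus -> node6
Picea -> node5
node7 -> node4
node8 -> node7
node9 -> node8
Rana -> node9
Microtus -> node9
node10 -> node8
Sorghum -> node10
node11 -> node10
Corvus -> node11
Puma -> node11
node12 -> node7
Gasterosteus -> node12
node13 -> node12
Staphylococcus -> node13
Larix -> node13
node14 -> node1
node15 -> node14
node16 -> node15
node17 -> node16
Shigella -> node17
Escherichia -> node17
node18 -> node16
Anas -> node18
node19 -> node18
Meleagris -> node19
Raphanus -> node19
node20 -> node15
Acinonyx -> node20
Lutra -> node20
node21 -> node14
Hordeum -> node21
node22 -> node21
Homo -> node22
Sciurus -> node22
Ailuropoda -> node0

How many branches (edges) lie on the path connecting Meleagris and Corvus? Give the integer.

13

The MRCA of Meleagris and Corvus is the node subtending (((Nomascus,Anopheles),(((Turdus,Pinus),Picea),(((Rana,Microtus),(Sorghum,(Corvus,Puma))),(Gasterosteus,(Staphylococcus,Larix))))),((((Shigella,Escherichia),(Anas,(Meleagris,Raphanus))),(Acinonyx,Lutra)),(Hordeum,(Homo,Sciurus)))).
From Meleagris up to that node: 6 branches. From Corvus up to the same node: 7 branches. Total: 6 + 7 = 13.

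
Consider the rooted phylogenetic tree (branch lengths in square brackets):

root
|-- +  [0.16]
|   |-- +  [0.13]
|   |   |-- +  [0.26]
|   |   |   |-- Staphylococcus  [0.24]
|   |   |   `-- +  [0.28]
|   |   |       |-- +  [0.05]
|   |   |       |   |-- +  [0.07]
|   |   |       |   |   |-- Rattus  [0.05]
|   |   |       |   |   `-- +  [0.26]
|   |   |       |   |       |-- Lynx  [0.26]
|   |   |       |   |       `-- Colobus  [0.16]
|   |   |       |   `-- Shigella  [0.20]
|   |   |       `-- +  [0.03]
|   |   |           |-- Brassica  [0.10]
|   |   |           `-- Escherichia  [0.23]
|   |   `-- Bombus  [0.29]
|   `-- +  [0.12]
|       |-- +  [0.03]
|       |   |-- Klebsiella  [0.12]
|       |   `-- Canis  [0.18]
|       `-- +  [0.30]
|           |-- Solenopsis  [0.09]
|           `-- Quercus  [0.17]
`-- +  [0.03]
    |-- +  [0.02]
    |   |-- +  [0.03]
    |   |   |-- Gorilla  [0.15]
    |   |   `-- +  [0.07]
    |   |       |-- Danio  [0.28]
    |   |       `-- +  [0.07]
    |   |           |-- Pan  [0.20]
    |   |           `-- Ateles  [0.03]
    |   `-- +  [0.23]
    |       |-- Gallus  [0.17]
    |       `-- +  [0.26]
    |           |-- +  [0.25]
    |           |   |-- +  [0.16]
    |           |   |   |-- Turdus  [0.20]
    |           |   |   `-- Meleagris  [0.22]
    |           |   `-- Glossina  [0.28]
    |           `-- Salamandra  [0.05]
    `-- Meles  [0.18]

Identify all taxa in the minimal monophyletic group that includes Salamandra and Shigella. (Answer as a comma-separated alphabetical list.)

Tracing Salamandra: it sits inside (((Turdus,Meleagris),Glossina),Salamandra).
Tracing Shigella: it sits inside ((Rattus,(Lynx,Colobus)),Shigella).
The smallest clade enclosing both is the whole tree (their MRCA is the root), so the answer is all 22 tips in alphabetical order.

Ateles, Bombus, Brassica, Canis, Colobus, Danio, Escherichia, Gallus, Glossina, Gorilla, Klebsiella, Lynx, Meleagris, Meles, Pan, Quercus, Rattus, Salamandra, Shigella, Solenopsis, Staphylococcus, Turdus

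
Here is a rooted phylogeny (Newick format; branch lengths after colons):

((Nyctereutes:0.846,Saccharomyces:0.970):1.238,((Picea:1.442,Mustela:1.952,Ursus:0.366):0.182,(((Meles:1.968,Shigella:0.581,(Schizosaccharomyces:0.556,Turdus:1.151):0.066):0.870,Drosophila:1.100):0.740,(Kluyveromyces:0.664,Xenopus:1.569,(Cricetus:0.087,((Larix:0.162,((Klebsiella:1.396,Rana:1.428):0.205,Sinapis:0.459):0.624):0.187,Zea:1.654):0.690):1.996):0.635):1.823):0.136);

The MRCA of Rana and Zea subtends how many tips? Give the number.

5

The MRCA of Rana and Zea is the node subtending ((Larix,((Klebsiella,Rana),Sinapis)),Zea).
That clade contains 5 terminal taxa: Klebsiella, Larix, Rana, Sinapis, Zea.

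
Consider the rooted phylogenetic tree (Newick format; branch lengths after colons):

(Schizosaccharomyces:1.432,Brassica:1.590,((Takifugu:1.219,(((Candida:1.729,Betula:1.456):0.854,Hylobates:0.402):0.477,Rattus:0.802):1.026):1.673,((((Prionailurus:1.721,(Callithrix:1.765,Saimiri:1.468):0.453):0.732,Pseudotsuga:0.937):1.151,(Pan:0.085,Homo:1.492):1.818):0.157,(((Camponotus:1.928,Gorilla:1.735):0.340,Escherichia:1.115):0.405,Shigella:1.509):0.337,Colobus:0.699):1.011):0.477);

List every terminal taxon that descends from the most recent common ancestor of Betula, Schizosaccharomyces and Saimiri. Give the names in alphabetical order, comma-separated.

Tracing Betula: it sits inside (Candida,Betula).
Tracing Schizosaccharomyces: it attaches directly to the root.
Tracing Saimiri: it sits inside (Callithrix,Saimiri).
The smallest clade enclosing all 3 is the whole tree (their MRCA is the root), so the answer is all 18 tips in alphabetical order.

Betula, Brassica, Callithrix, Camponotus, Candida, Colobus, Escherichia, Gorilla, Homo, Hylobates, Pan, Prionailurus, Pseudotsuga, Rattus, Saimiri, Schizosaccharomyces, Shigella, Takifugu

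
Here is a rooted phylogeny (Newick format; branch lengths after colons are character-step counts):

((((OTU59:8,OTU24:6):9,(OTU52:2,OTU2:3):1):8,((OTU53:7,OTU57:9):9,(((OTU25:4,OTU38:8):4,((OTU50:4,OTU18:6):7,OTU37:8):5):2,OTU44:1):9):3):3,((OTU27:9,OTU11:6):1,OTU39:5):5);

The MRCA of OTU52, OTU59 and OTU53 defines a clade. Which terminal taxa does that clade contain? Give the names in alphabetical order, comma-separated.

OTU18, OTU2, OTU24, OTU25, OTU37, OTU38, OTU44, OTU50, OTU52, OTU53, OTU57, OTU59

Tracing OTU52: it sits inside (OTU52,OTU2).
Tracing OTU59: it sits inside (OTU59,OTU24).
Tracing OTU53: it sits inside (OTU53,OTU57).
The smallest clade enclosing all 3 is (((OTU59,OTU24),(OTU52,OTU2)),((OTU53,OTU57),(((OTU25,OTU38),((OTU50,OTU18),OTU37)),OTU44))); the answer is its 12 terminal taxa in alphabetical order.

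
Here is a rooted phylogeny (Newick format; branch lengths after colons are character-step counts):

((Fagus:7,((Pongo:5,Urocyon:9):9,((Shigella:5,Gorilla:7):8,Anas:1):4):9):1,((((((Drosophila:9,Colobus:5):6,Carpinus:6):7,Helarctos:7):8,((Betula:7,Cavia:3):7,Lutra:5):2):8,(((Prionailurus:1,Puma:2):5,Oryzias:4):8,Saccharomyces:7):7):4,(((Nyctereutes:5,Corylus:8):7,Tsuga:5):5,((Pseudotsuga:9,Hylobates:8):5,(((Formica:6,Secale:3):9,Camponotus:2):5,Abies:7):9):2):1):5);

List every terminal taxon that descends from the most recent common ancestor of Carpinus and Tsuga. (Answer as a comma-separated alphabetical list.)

Abies, Betula, Camponotus, Carpinus, Cavia, Colobus, Corylus, Drosophila, Formica, Helarctos, Hylobates, Lutra, Nyctereutes, Oryzias, Prionailurus, Pseudotsuga, Puma, Saccharomyces, Secale, Tsuga

Tracing Carpinus: it sits inside ((Drosophila,Colobus),Carpinus).
Tracing Tsuga: it sits inside ((Nyctereutes,Corylus),Tsuga).
The smallest clade enclosing both is ((((((Drosophila,Colobus),Carpinus),Helarctos),((Betula,Cavia),Lutra)),(((Prionailurus,Puma),Oryzias),Saccharomyces)),(((Nyctereutes,Corylus),Tsuga),((Pseudotsuga,Hylobates),(((Formica,Secale),Camponotus),Abies)))); the answer is its 20 terminal taxa in alphabetical order.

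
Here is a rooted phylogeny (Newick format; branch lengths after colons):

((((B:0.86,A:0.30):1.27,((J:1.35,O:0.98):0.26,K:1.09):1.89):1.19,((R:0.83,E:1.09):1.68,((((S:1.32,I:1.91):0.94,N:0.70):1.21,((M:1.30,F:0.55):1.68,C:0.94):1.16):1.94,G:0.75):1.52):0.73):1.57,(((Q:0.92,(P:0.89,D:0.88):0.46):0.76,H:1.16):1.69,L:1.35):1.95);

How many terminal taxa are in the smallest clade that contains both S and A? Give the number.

14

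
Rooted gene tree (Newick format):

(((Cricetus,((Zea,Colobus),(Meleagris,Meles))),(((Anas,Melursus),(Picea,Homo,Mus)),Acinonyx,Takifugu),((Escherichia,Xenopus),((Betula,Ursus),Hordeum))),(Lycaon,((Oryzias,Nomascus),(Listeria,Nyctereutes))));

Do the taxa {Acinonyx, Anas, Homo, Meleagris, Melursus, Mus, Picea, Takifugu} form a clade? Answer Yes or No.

The MRCA of the listed taxa subtends ((Cricetus,((Zea,Colobus),(Meleagris,Meles))),(((Anas,Melursus),(Picea,Homo,Mus)),Acinonyx,Takifugu),((Escherichia,Xenopus),((Betula,Ursus),Hordeum))).
That clade also contains Betula, Colobus, Cricetus, Escherichia, Hordeum, Meles, Ursus, Xenopus, Zea, which are not in the proposed group, so the group is not monophyletic.

No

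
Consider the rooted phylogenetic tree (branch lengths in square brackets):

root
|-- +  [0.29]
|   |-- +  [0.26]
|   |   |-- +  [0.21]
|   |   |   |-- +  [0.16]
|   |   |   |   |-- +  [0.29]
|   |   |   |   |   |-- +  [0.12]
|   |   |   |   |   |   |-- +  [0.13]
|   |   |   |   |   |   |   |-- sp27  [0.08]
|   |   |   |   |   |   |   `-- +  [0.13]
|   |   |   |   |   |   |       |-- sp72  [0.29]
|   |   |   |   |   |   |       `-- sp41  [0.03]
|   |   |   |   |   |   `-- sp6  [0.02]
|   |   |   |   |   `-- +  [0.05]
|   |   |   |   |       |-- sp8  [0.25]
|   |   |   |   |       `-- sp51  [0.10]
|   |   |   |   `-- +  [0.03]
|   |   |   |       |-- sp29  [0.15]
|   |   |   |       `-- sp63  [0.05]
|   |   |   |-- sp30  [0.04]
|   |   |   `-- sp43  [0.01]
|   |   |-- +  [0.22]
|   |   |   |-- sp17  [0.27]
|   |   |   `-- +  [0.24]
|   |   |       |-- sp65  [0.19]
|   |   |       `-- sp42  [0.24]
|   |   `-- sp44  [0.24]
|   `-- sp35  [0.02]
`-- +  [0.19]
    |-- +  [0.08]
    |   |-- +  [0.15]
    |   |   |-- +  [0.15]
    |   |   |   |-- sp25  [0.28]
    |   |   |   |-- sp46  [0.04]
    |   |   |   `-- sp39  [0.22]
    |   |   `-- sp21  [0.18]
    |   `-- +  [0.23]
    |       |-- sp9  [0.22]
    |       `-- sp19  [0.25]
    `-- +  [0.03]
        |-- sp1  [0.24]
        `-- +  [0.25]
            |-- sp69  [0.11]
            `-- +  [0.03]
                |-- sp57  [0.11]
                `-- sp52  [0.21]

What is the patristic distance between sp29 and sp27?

The path runs sp29 → … → MRCA → … → sp27; the MRCA is the node subtending ((((sp27,(sp72,sp41)),sp6),(sp8,sp51)),(sp29,sp63)).
Branch lengths along that path: 0.15 + 0.03 + 0.29 + 0.12 + 0.13 + 0.08 = 0.80.

0.80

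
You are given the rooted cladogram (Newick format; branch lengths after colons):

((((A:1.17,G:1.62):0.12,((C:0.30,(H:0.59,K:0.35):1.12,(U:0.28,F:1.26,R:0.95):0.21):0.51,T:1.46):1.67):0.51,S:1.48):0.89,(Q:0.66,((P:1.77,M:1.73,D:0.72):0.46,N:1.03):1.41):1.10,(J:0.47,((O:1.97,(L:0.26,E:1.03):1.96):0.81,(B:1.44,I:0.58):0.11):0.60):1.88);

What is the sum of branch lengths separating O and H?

The path runs O → … → MRCA → … → H; the MRCA is the root of the tree.
Branch lengths along that path: 1.97 + 0.81 + 0.60 + 1.88 + 0.89 + 0.51 + 1.67 + 0.51 + 1.12 + 0.59 = 10.55.

10.55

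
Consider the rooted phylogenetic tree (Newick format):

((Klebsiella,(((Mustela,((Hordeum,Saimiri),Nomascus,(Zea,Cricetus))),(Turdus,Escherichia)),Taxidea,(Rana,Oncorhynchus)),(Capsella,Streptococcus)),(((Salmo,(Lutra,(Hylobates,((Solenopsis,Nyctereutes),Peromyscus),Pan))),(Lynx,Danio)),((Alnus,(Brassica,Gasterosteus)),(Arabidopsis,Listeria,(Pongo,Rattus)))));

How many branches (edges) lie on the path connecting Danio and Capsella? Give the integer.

The MRCA of Danio and Capsella is the root of the tree.
From Danio up to that node: 4 branches. From Capsella up to the same node: 3 branches. Total: 4 + 3 = 7.

7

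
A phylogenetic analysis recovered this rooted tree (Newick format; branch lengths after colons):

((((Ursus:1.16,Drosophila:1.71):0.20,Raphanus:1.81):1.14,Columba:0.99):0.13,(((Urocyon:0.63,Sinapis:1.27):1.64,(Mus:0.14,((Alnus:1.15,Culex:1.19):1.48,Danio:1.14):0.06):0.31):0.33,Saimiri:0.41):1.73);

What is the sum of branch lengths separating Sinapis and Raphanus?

8.05

The path runs Sinapis → … → MRCA → … → Raphanus; the MRCA is the root of the tree.
Branch lengths along that path: 1.27 + 1.64 + 0.33 + 1.73 + 0.13 + 1.14 + 1.81 = 8.05.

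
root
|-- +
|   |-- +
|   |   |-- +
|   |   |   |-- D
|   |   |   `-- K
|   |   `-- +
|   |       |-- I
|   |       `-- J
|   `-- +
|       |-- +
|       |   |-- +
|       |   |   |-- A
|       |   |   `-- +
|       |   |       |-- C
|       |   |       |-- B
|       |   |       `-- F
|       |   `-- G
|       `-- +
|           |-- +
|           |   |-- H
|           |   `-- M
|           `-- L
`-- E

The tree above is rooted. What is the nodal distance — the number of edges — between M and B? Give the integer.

The MRCA of M and B is the node subtending (((A,(C,B,F)),G),((H,M),L)).
From M up to that node: 3 branches. From B up to the same node: 4 branches. Total: 3 + 4 = 7.

7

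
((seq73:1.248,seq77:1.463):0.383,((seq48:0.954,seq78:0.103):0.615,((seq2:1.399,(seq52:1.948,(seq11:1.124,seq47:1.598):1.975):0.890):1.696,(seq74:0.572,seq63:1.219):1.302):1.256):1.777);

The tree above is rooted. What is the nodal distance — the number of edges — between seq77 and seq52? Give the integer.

The MRCA of seq77 and seq52 is the root of the tree.
From seq77 up to that node: 2 branches. From seq52 up to the same node: 5 branches. Total: 2 + 5 = 7.

7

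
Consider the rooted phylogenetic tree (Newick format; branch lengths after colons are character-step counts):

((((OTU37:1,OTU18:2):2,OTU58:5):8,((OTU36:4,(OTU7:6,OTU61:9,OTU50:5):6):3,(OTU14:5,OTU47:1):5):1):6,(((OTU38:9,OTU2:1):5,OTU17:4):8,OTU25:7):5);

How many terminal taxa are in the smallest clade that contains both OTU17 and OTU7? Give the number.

13

The MRCA of OTU17 and OTU7 is the root, so the clade is the entire tree.
That clade contains 13 terminal taxa: OTU14, OTU17, OTU18, OTU2, OTU25, OTU36, OTU37, OTU38, OTU47, OTU50, OTU58, OTU61, OTU7.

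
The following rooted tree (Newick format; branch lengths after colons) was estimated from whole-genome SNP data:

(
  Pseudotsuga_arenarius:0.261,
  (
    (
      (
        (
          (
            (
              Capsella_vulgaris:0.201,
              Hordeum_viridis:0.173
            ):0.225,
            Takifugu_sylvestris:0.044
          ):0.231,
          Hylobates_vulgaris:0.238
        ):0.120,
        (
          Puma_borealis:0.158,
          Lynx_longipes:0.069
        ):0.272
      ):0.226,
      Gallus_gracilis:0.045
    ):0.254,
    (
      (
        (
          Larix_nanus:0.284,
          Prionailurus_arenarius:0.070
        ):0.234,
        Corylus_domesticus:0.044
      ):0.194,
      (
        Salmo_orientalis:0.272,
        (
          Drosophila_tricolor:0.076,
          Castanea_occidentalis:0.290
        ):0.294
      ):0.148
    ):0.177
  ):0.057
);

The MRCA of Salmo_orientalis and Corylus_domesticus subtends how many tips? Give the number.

6

The MRCA of Salmo_orientalis and Corylus_domesticus is the node subtending (((Larix_nanus,Prionailurus_arenarius),Corylus_domesticus),(Salmo_orientalis,(Drosophila_tricolor,Castanea_occidentalis))).
That clade contains 6 terminal taxa: Castanea_occidentalis, Corylus_domesticus, Drosophila_tricolor, Larix_nanus, Prionailurus_arenarius, Salmo_orientalis.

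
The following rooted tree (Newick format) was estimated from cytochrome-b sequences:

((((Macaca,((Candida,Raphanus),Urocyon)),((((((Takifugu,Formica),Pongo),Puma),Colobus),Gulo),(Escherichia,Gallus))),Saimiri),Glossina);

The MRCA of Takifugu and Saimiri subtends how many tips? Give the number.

The MRCA of Takifugu and Saimiri is the node subtending (((Macaca,((Candida,Raphanus),Urocyon)),((((((Takifugu,Formica),Pongo),Puma),Colobus),Gulo),(Escherichia,Gallus))),Saimiri).
That clade contains 13 terminal taxa: Candida, Colobus, Escherichia, Formica, Gallus, Gulo, Macaca, Pongo, Puma, Raphanus, Saimiri, Takifugu, Urocyon.

13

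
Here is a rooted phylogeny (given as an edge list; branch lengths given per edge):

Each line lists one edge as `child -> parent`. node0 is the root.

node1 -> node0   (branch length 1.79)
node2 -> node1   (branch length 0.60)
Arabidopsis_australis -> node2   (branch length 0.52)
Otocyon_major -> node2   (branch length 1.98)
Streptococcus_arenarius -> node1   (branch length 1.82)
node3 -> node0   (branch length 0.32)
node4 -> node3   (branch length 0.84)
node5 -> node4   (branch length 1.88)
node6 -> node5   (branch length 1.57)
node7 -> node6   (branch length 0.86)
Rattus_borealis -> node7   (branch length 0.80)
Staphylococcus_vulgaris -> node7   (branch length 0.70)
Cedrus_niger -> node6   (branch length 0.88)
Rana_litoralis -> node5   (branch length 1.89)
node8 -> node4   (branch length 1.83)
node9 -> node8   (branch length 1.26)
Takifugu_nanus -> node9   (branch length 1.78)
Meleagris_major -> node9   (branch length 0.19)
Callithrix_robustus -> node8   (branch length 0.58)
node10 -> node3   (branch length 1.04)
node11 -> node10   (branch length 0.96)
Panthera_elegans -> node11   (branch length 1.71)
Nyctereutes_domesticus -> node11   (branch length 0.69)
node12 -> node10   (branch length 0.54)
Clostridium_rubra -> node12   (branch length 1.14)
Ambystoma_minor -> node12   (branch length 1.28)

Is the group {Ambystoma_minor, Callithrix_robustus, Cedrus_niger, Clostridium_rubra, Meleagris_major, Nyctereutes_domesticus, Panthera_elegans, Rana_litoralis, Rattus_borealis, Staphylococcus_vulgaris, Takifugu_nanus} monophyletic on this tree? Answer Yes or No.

Yes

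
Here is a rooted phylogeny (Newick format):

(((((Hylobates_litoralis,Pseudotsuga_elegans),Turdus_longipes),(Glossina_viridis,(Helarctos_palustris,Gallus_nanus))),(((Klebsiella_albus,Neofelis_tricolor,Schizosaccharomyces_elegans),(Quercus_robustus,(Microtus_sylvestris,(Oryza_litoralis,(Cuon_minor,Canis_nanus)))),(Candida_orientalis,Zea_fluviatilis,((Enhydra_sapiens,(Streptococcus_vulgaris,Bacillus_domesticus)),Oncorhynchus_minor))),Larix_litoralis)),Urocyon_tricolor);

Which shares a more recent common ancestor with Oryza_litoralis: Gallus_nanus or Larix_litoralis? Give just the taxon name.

Larix_litoralis

The MRCA of Oryza_litoralis and Larix_litoralis subtends (((Klebsiella_albus,Neofelis_tricolor,Schizosaccharomyces_elegans),(Quercus_robustus,(Microtus_sylvestris,(Oryza_litoralis,(Cuon_minor,Canis_nanus)))),(Candida_orientalis,Zea_fluviatilis,((Enhydra_sapiens,(Streptococcus_vulgaris,Bacillus_domesticus)),Oncorhynchus_minor))),Larix_litoralis) (15 taxa).
The MRCA of Oryza_litoralis and Gallus_nanus subtends ((((Hylobates_litoralis,Pseudotsuga_elegans),Turdus_longipes),(Glossina_viridis,(Helarctos_palustris,Gallus_nanus))),(((Klebsiella_albus,Neofelis_tricolor,Schizosaccharomyces_elegans),(Quercus_robustus,(Microtus_sylvestris,(Oryza_litoralis,(Cuon_minor,Canis_nanus)))),(Candida_orientalis,Zea_fluviatilis,((Enhydra_sapiens,(Streptococcus_vulgaris,Bacillus_domesticus)),Oncorhynchus_minor))),Larix_litoralis)) (21 taxa).
The first is nested inside the second, so Oryza_litoralis shares a more recent common ancestor with Larix_litoralis.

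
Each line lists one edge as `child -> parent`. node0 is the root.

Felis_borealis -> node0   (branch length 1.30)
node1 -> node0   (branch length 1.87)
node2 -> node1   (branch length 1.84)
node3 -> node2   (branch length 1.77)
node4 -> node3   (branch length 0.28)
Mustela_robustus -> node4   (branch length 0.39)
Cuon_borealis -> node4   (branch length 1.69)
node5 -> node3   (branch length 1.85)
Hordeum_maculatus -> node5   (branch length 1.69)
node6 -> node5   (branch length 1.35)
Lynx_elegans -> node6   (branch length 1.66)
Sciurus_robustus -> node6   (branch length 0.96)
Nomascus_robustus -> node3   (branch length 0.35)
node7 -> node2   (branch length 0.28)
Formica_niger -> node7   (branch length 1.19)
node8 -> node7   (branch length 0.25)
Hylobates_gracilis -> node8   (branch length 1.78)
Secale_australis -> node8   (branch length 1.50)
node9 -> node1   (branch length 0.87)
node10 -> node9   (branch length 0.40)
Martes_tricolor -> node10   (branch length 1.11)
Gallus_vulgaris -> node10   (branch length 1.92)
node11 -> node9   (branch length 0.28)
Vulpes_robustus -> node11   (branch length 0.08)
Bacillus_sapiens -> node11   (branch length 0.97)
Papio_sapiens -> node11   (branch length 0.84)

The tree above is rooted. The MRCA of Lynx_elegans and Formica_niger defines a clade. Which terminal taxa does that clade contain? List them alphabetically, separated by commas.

Cuon_borealis, Formica_niger, Hordeum_maculatus, Hylobates_gracilis, Lynx_elegans, Mustela_robustus, Nomascus_robustus, Sciurus_robustus, Secale_australis

Tracing Lynx_elegans: it sits inside (Lynx_elegans,Sciurus_robustus).
Tracing Formica_niger: it sits inside (Formica_niger,(Hylobates_gracilis,Secale_australis)).
The smallest clade enclosing both is (((Mustela_robustus,Cuon_borealis),(Hordeum_maculatus,(Lynx_elegans,Sciurus_robustus)),Nomascus_robustus),(Formica_niger,(Hylobates_gracilis,Secale_australis))); the answer is its 9 terminal taxa in alphabetical order.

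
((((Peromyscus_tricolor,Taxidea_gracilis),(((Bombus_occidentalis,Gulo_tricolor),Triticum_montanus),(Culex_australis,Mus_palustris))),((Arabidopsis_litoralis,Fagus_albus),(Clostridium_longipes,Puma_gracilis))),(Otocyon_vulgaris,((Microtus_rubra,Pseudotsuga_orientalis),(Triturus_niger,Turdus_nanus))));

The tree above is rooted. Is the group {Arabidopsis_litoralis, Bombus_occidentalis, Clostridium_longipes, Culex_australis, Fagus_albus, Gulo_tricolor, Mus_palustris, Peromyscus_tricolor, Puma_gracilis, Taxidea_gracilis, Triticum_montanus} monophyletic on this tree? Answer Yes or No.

The most recent common ancestor of these taxa subtends (((Peromyscus_tricolor,Taxidea_gracilis),(((Bombus_occidentalis,Gulo_tricolor),Triticum_montanus),(Culex_australis,Mus_palustris))),((Arabidopsis_litoralis,Fagus_albus),(Clostridium_longipes,Puma_gracilis))).
That clade has exactly 11 tips — every listed taxon and nothing else — so the group is monophyletic.

Yes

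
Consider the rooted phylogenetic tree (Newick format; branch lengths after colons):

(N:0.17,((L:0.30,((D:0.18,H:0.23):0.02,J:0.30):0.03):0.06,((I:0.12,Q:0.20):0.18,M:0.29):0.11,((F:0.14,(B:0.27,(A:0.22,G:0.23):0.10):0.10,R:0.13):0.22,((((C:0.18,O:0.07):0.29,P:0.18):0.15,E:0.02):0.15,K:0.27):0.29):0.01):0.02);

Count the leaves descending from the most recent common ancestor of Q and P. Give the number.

The MRCA of Q and P is the node subtending ((L,((D,H),J)),((I,Q),M),((F,(B,(A,G)),R),((((C,O),P),E),K))).
That clade contains 17 terminal taxa: A, B, C, D, E, F, G, H, I, J, K, L, M, O, P, Q, R.

17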